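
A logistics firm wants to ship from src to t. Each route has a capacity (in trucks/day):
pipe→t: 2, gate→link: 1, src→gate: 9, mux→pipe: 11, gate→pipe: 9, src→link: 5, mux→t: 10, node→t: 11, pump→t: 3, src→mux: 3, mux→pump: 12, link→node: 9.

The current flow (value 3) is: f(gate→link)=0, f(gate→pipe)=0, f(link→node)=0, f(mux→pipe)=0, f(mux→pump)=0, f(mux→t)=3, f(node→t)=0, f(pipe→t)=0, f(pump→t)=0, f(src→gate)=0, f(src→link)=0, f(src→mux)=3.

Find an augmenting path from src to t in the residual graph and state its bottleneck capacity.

src→gate→pipe→t, bottleneck 2

Residual along src→gate→pipe→t: src→gate: 9, gate→pipe: 9, pipe→t: 2.
Bottleneck = min = 2.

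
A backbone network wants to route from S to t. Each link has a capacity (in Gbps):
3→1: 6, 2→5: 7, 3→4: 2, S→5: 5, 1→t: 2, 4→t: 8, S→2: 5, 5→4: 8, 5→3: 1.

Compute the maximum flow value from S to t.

9

Augment S→5→4→t: bottleneck 5. Total 5.
Augment S→2→5→4→t: bottleneck 3. Total 8.
Augment S→2→5→3→1→t: bottleneck 1. Total 9.
No augmenting path remains in the residual graph.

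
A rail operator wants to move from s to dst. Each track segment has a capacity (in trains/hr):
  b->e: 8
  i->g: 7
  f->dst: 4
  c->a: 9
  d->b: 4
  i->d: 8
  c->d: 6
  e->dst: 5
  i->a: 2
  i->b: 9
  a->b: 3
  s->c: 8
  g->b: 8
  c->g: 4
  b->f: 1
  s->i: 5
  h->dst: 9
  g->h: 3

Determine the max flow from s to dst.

9

Augment s->i->g->h->dst: bottleneck 3. Total 3.
Augment s->i->b->e->dst: bottleneck 2. Total 5.
Augment s->c->d->b->e->dst: bottleneck 3. Total 8.
Augment s->c->d->b->f->dst: bottleneck 1. Total 9.
No augmenting path remains in the residual graph.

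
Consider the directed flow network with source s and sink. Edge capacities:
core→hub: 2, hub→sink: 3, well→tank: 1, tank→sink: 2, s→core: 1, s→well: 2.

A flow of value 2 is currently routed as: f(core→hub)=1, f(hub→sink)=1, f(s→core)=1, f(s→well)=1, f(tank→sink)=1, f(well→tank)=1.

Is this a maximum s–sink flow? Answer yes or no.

Yes

Residual reachable from s: {s, well}; sink is not reachable.
Saturated cut: well→tank, s→core with total capacity 2 = current flow value. Flow is maximum.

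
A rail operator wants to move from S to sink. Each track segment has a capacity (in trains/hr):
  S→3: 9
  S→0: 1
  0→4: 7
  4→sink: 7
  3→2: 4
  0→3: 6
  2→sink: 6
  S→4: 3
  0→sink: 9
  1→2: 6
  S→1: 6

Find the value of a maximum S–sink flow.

Augment S→0→sink: bottleneck 1. Total 1.
Augment S→4→sink: bottleneck 3. Total 4.
Augment S→3→2→sink: bottleneck 4. Total 8.
Augment S→1→2→sink: bottleneck 2. Total 10.
No augmenting path remains in the residual graph.

10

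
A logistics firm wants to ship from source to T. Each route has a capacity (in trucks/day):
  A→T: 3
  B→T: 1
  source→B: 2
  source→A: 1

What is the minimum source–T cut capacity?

2

Max flow = 2 (via 2 augmenting paths).
In the residual at optimum, the set reachable from source is {B, source}.
Cut edges: source→A (cap 1), B→T (cap 1). Sum = 2.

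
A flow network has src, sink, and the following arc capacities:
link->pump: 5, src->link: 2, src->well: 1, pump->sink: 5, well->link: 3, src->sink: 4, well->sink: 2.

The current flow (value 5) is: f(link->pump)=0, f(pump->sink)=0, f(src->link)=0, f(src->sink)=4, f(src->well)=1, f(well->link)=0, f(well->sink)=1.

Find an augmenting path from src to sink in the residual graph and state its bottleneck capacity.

src->link->pump->sink, bottleneck 2

Residual along src->link->pump->sink: src->link: 2, link->pump: 5, pump->sink: 5.
Bottleneck = min = 2.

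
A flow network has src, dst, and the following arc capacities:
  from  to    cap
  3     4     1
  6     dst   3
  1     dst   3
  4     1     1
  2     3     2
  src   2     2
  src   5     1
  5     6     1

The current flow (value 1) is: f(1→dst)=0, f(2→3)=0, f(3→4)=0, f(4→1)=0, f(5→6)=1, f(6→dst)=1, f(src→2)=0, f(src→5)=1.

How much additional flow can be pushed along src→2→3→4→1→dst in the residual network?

1

Residual capacities along the path: src→2: 2, 2→3: 2, 3→4: 1, 4→1: 1, 1→dst: 3.
Minimum is 1.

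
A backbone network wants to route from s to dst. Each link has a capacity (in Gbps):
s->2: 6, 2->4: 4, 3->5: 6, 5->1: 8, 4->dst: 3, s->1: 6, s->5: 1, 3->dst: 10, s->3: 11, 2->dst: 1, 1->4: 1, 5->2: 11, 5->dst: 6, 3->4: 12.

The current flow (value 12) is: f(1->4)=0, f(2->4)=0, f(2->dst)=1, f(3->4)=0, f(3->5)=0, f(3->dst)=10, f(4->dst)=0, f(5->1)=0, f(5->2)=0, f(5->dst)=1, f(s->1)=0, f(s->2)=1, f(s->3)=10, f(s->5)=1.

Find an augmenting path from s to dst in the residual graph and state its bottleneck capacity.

s->3->5->dst, bottleneck 1

Residual along s->3->5->dst: s->3: 1, 3->5: 6, 5->dst: 5.
Bottleneck = min = 1.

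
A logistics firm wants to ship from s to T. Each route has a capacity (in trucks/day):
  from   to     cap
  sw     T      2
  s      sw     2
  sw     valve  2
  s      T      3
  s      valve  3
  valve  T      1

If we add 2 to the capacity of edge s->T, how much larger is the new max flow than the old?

Original max flow = 6.
After raising cap(s->T), augmenting paths through that edge carry 2 more units.
New max flow = 8. Increase = 2.

2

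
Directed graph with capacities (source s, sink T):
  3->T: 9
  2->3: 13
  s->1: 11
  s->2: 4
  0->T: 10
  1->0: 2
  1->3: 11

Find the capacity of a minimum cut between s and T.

11

Max flow = 11 (via 3 augmenting paths).
In the residual at optimum, the set reachable from s is {1, 2, 3, s}.
Cut edges: 1->0 (cap 2), 3->T (cap 9). Sum = 11.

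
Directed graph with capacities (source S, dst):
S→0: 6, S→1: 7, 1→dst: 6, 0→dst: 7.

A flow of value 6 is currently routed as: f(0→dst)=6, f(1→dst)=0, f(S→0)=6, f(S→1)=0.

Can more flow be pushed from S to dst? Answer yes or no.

Residual path S→1→dst has bottleneck 6 > 0.
Pushing 6 along it raises the flow to 12, so the given flow is not maximum.

Yes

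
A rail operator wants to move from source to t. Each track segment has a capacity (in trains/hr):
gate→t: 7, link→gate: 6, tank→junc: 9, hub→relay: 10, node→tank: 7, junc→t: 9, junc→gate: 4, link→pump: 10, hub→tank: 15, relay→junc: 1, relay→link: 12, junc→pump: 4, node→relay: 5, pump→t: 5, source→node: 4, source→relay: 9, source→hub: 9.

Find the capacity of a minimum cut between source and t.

Max flow = 21 (via 8 augmenting paths).
In the residual at optimum, the set reachable from source is {hub, link, node, pump, relay, source, tank}.
Cut edges: relay→junc (cap 1), tank→junc (cap 9), link→gate (cap 6), pump→t (cap 5). Sum = 21.

21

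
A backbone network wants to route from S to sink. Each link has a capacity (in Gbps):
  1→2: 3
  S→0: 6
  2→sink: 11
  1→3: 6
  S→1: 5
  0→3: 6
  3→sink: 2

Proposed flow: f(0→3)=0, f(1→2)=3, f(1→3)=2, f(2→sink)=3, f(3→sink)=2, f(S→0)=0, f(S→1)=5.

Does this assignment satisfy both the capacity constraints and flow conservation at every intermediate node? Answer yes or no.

Yes

Every edge has 0 ≤ f(e) ≤ cap(e).
At each intermediate node, inflow equals outflow.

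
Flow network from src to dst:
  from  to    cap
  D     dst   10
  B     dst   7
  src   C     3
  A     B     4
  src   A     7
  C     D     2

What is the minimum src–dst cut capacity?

6

Max flow = 6 (via 2 augmenting paths).
In the residual at optimum, the set reachable from src is {A, C, src}.
Cut edges: C->D (cap 2), A->B (cap 4). Sum = 6.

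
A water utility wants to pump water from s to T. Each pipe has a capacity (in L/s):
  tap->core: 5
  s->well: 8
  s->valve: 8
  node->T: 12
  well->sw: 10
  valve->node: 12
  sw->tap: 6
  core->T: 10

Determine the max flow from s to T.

Augment s->valve->node->T: bottleneck 8. Total 8.
Augment s->well->sw->tap->core->T: bottleneck 5. Total 13.
No augmenting path remains in the residual graph.

13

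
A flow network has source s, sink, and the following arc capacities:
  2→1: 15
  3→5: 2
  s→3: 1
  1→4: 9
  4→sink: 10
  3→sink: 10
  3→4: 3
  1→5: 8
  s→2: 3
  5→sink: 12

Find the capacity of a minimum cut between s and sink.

4

Max flow = 4 (via 2 augmenting paths).
In the residual at optimum, the set reachable from s is {s}.
Cut edges: s→2 (cap 3), s→3 (cap 1). Sum = 4.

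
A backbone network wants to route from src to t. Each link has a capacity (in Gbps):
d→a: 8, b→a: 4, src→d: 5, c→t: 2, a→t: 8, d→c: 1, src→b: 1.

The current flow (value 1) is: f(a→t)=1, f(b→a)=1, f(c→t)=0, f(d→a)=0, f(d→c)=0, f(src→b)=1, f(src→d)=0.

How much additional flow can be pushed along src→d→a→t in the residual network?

5

Residual capacities along the path: src→d: 5, d→a: 8, a→t: 7.
Minimum is 5.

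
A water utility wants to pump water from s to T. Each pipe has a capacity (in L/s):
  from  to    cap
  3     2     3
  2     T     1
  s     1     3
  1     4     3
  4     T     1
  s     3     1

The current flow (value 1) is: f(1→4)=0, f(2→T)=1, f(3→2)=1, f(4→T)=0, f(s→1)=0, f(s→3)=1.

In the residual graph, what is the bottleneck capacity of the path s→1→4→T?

Residual capacities along the path: s→1: 3, 1→4: 3, 4→T: 1.
Minimum is 1.

1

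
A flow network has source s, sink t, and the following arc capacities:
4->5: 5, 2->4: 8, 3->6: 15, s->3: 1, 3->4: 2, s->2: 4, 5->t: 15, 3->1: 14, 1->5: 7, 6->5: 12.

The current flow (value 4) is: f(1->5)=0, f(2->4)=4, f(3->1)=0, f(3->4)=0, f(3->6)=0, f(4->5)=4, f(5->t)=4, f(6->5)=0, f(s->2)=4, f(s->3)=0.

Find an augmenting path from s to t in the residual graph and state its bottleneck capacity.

Residual along s->3->4->5->t: s->3: 1, 3->4: 2, 4->5: 1, 5->t: 11.
Bottleneck = min = 1.

s->3->4->5->t, bottleneck 1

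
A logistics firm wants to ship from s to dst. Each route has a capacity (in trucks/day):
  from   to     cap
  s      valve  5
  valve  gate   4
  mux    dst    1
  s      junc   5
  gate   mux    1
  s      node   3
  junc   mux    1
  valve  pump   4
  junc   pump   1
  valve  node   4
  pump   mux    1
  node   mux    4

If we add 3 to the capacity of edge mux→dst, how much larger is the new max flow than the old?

3

Original max flow = 1.
After raising cap(mux→dst), augmenting paths through that edge carry 3 more units.
New max flow = 4. Increase = 3.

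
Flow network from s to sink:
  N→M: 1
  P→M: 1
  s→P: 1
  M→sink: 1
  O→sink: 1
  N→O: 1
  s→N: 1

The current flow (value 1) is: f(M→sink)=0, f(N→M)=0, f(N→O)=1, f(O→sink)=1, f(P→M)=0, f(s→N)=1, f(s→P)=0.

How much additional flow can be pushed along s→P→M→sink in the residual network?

1

Residual capacities along the path: s→P: 1, P→M: 1, M→sink: 1.
Minimum is 1.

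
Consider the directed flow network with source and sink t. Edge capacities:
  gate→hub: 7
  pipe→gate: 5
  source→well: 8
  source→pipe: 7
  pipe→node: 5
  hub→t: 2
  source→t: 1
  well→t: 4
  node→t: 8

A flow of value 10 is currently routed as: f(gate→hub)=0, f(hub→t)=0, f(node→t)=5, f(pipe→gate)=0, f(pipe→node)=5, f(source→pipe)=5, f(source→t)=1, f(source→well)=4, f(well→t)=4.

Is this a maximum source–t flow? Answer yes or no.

No

Residual path source→pipe→gate→hub→t has bottleneck 2 > 0.
Pushing 2 along it raises the flow to 12, so the given flow is not maximum.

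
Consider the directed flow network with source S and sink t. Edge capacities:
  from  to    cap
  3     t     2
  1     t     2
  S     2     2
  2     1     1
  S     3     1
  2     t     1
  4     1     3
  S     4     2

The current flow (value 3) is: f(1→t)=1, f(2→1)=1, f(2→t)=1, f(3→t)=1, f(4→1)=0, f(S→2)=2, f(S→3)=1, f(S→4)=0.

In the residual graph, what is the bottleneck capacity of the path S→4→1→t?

Residual capacities along the path: S→4: 2, 4→1: 3, 1→t: 1.
Minimum is 1.

1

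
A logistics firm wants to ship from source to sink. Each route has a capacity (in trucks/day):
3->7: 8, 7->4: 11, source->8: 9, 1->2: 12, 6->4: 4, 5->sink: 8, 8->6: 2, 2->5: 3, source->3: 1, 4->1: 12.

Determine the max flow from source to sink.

3

Augment source->3->7->4->1->2->5->sink: bottleneck 1. Total 1.
Augment source->8->6->4->1->2->5->sink: bottleneck 2. Total 3.
No augmenting path remains in the residual graph.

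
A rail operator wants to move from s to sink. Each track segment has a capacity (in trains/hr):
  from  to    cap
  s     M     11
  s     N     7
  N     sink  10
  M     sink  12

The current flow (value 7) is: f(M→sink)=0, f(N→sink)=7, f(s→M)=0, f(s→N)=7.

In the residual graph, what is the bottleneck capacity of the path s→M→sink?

11

Residual capacities along the path: s→M: 11, M→sink: 12.
Minimum is 11.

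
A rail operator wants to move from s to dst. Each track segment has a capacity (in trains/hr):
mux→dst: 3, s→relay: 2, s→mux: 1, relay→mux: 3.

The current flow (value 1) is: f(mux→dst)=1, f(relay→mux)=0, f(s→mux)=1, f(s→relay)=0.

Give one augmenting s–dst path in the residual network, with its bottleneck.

s→relay→mux→dst, bottleneck 2

Residual along s→relay→mux→dst: s→relay: 2, relay→mux: 3, mux→dst: 2.
Bottleneck = min = 2.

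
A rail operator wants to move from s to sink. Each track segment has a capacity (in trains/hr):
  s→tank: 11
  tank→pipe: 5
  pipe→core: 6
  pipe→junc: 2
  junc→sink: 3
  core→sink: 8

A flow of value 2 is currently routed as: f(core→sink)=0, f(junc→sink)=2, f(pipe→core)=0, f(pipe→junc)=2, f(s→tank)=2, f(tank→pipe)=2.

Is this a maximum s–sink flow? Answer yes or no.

Residual path s→tank→pipe→core→sink has bottleneck 3 > 0.
Pushing 3 along it raises the flow to 5, so the given flow is not maximum.

No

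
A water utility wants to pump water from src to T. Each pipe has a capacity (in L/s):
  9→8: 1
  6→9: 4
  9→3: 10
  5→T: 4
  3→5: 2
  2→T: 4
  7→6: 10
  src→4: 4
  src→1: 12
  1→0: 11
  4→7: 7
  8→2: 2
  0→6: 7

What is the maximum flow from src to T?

3

Augment src→4→7→6→9→3→5→T: bottleneck 2. Total 2.
Augment src→4→7→6→9→8→2→T: bottleneck 1. Total 3.
No augmenting path remains in the residual graph.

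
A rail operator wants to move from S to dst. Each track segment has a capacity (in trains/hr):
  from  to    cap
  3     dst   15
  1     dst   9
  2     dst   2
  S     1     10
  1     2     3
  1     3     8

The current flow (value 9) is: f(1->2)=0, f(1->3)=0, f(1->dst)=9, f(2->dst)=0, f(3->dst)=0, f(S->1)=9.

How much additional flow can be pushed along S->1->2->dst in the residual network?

Residual capacities along the path: S->1: 1, 1->2: 3, 2->dst: 2.
Minimum is 1.

1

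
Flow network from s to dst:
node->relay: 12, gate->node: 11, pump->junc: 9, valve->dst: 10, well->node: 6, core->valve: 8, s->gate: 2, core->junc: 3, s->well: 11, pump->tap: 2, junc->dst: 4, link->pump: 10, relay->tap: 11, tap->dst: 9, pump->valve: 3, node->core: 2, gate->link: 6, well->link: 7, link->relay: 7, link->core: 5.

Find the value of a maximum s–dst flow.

Augment s->gate->link->core->valve->dst: bottleneck 2. Total 2.
Augment s->well->node->core->valve->dst: bottleneck 2. Total 4.
Augment s->well->node->relay->tap->dst: bottleneck 4. Total 8.
Augment s->well->link->core->valve->dst: bottleneck 3. Total 11.
Augment s->well->link->relay->tap->dst: bottleneck 2. Total 13.
No augmenting path remains in the residual graph.

13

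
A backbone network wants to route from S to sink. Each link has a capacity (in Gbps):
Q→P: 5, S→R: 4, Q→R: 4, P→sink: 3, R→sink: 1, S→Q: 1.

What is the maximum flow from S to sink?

Augment S→R→sink: bottleneck 1. Total 1.
Augment S→Q→P→sink: bottleneck 1. Total 2.
No augmenting path remains in the residual graph.

2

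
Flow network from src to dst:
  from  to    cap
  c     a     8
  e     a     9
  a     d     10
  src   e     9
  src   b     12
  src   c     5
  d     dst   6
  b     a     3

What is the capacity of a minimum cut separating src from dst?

Max flow = 6 (via 1 augmenting path).
In the residual at optimum, the set reachable from src is {a, b, c, d, e, src}.
Cut edges: d->dst (cap 6). Sum = 6.

6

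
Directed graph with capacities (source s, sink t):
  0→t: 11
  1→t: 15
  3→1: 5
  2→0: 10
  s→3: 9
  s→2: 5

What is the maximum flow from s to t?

Augment s→2→0→t: bottleneck 5. Total 5.
Augment s→3→1→t: bottleneck 5. Total 10.
No augmenting path remains in the residual graph.

10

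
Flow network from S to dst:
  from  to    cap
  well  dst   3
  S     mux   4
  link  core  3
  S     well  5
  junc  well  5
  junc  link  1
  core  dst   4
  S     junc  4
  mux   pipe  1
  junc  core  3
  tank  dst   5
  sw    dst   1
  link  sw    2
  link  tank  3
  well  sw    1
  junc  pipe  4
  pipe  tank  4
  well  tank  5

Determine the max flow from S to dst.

Augment S->well->dst: bottleneck 3. Total 3.
Augment S->junc->core->dst: bottleneck 3. Total 6.
Augment S->well->tank->dst: bottleneck 2. Total 8.
Augment S->junc->pipe->tank->dst: bottleneck 1. Total 9.
Augment S->mux->pipe->tank->dst: bottleneck 1. Total 10.
No augmenting path remains in the residual graph.

10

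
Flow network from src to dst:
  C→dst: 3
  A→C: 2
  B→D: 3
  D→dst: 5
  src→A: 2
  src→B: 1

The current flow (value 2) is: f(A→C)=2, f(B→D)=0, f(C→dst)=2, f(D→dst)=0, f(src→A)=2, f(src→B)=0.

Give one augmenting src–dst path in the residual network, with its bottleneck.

src→B→D→dst, bottleneck 1

Residual along src→B→D→dst: src→B: 1, B→D: 3, D→dst: 5.
Bottleneck = min = 1.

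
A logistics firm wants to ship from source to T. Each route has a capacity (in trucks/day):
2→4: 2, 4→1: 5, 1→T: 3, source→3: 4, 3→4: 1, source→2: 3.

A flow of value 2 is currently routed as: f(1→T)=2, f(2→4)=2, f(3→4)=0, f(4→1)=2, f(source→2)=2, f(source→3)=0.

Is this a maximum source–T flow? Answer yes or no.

Residual path source→3→4→1→T has bottleneck 1 > 0.
Pushing 1 along it raises the flow to 3, so the given flow is not maximum.

No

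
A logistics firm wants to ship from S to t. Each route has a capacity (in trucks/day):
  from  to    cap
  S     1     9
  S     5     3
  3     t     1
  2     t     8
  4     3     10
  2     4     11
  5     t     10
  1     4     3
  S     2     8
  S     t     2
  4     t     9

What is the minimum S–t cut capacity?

Max flow = 16 (via 4 augmenting paths).
In the residual at optimum, the set reachable from S is {1, S}.
Cut edges: S->2 (cap 8), S->5 (cap 3), S->t (cap 2), 1->4 (cap 3). Sum = 16.

16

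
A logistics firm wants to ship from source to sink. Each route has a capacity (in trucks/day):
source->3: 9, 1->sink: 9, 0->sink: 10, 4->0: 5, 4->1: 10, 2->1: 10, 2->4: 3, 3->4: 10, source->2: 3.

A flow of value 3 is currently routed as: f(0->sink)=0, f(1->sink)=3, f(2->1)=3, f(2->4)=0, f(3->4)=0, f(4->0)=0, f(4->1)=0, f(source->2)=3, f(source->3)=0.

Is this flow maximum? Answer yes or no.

No

Residual path source->3->4->1->sink has bottleneck 6 > 0.
Pushing 6 along it raises the flow to 9, so the given flow is not maximum.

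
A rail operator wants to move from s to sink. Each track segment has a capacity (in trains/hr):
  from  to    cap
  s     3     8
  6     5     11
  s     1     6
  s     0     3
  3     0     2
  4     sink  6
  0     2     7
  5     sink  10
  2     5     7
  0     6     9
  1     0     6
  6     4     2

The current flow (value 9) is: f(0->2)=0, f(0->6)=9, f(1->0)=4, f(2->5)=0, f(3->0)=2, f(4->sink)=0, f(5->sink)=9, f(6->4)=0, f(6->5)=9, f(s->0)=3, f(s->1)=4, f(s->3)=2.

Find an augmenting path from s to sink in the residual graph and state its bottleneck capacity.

s->1->0->2->5->sink, bottleneck 1

Residual along s->1->0->2->5->sink: s->1: 2, 1->0: 2, 0->2: 7, 2->5: 7, 5->sink: 1.
Bottleneck = min = 1.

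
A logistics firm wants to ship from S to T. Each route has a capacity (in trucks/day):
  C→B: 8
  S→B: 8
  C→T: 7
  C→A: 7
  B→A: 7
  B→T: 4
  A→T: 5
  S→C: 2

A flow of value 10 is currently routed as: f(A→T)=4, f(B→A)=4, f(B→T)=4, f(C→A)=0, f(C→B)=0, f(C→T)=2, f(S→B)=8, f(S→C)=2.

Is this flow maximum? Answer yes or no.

Residual reachable from S: {S}; T is not reachable.
Saturated cut: S→C, S→B with total capacity 10 = current flow value. Flow is maximum.

Yes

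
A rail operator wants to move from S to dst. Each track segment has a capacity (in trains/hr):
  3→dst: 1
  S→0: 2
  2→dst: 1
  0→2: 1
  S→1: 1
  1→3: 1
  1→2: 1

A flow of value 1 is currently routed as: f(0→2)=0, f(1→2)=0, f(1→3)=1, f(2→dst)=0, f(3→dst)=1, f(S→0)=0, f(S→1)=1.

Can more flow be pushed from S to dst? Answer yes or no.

Residual path S→0→2→dst has bottleneck 1 > 0.
Pushing 1 along it raises the flow to 2, so the given flow is not maximum.

Yes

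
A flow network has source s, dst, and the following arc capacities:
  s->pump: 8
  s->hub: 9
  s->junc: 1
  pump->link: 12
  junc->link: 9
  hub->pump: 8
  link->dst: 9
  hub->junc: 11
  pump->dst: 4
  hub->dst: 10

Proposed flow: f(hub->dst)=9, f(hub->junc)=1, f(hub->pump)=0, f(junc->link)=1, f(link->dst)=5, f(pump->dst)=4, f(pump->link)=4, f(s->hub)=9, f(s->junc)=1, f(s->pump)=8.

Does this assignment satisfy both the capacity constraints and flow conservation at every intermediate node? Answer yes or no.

No

Conservation fails at hub: inflow 9 ≠ outflow 10.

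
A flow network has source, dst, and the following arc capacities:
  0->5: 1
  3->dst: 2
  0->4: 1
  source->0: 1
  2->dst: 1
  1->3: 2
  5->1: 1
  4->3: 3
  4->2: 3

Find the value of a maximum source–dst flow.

Augment source->0->4->3->dst: bottleneck 1. Total 1.
No augmenting path remains in the residual graph.

1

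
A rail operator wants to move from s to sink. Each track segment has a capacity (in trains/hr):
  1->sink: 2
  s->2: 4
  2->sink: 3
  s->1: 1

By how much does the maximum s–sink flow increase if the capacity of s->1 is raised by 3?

1

Original max flow = 4.
After raising cap(s->1), augmenting paths through that edge carry 1 more unit.
New max flow = 5. Increase = 1.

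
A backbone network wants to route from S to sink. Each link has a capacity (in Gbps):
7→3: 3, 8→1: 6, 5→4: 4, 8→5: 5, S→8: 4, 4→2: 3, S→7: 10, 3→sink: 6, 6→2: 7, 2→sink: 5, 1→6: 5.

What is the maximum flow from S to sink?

Augment S→7→3→sink: bottleneck 3. Total 3.
Augment S→8→1→6→2→sink: bottleneck 4. Total 7.
No augmenting path remains in the residual graph.

7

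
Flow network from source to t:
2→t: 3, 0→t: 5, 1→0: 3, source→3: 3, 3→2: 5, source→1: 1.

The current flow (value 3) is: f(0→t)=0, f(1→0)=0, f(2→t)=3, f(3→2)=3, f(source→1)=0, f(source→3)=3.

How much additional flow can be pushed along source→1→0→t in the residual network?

1

Residual capacities along the path: source→1: 1, 1→0: 3, 0→t: 5.
Minimum is 1.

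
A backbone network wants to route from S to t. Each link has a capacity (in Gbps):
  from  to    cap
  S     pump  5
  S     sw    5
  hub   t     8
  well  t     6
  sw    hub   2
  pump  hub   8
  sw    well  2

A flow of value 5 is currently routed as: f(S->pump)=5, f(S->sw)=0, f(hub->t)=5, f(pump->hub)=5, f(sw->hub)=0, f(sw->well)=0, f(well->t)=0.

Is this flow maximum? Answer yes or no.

No

Residual path S->sw->hub->t has bottleneck 2 > 0.
Pushing 2 along it raises the flow to 7, so the given flow is not maximum.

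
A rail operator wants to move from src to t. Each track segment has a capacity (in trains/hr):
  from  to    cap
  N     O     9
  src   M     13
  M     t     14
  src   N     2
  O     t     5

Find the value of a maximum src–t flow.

Augment src→M→t: bottleneck 13. Total 13.
Augment src→N→O→t: bottleneck 2. Total 15.
No augmenting path remains in the residual graph.

15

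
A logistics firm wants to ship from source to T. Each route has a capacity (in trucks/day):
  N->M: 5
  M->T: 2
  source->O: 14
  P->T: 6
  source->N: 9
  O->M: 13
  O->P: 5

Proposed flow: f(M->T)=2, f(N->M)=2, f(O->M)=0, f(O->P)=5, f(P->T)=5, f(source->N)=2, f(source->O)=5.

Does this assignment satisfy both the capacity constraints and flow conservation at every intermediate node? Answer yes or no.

Yes

Every edge has 0 ≤ f(e) ≤ cap(e).
At each intermediate node, inflow equals outflow.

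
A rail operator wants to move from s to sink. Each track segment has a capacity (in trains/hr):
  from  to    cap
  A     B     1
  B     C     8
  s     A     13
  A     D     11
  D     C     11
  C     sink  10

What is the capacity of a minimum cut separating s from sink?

Max flow = 10 (via 1 augmenting path).
In the residual at optimum, the set reachable from s is {A, B, C, D, s}.
Cut edges: C→sink (cap 10). Sum = 10.

10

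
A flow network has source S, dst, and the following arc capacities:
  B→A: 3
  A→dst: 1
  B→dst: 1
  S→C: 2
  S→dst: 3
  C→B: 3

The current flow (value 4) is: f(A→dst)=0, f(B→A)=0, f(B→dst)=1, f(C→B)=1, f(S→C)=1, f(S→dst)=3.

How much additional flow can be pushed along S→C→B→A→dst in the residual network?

1

Residual capacities along the path: S→C: 1, C→B: 2, B→A: 3, A→dst: 1.
Minimum is 1.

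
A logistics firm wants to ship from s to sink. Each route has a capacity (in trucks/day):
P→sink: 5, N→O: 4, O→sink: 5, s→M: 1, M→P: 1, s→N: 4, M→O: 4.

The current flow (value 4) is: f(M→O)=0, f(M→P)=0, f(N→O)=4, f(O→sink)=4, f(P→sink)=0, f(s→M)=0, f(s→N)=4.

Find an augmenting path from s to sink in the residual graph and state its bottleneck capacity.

Residual along s→M→O→sink: s→M: 1, M→O: 4, O→sink: 1.
Bottleneck = min = 1.

s→M→O→sink, bottleneck 1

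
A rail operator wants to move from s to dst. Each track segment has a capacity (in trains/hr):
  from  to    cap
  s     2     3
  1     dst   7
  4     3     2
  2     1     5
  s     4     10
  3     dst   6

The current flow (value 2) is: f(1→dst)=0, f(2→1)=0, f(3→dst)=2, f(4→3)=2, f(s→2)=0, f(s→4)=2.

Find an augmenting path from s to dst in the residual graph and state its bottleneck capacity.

s→2→1→dst, bottleneck 3

Residual along s→2→1→dst: s→2: 3, 2→1: 5, 1→dst: 7.
Bottleneck = min = 3.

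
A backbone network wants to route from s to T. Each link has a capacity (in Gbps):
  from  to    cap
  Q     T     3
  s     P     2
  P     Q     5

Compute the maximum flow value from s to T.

Augment s→P→Q→T: bottleneck 2. Total 2.
No augmenting path remains in the residual graph.

2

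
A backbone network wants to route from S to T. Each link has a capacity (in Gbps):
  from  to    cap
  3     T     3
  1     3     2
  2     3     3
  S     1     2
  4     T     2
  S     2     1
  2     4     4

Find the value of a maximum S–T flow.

Augment S->1->3->T: bottleneck 2. Total 2.
Augment S->2->3->T: bottleneck 1. Total 3.
No augmenting path remains in the residual graph.

3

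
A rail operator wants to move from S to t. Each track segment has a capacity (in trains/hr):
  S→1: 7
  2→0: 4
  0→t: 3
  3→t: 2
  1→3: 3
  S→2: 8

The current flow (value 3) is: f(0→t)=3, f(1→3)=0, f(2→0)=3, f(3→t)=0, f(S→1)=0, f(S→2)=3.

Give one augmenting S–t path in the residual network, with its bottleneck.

Residual along S→1→3→t: S→1: 7, 1→3: 3, 3→t: 2.
Bottleneck = min = 2.

S→1→3→t, bottleneck 2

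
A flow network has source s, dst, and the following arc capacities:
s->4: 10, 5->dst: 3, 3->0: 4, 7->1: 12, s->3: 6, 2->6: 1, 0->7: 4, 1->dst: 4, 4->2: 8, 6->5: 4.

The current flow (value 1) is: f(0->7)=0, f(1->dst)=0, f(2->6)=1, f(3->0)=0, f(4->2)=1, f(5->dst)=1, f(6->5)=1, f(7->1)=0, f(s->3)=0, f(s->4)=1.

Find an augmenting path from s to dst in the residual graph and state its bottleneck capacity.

s->3->0->7->1->dst, bottleneck 4

Residual along s->3->0->7->1->dst: s->3: 6, 3->0: 4, 0->7: 4, 7->1: 12, 1->dst: 4.
Bottleneck = min = 4.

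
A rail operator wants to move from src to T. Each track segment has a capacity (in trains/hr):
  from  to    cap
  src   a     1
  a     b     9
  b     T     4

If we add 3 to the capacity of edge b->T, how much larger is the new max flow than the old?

0

Original max flow = 1.
Edge b->T does not cross the min cut (source side {src}), so extra capacity there cannot help.
New max flow = 1. Increase = 0.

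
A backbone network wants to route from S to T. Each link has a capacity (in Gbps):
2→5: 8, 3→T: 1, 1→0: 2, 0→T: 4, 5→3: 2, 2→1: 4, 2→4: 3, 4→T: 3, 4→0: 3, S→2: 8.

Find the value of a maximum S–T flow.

Augment S→2→4→T: bottleneck 3. Total 3.
Augment S→2→5→3→T: bottleneck 1. Total 4.
Augment S→2→1→0→T: bottleneck 2. Total 6.
No augmenting path remains in the residual graph.

6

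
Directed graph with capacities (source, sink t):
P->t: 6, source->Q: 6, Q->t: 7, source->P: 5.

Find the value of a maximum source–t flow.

11

Augment source->P->t: bottleneck 5. Total 5.
Augment source->Q->t: bottleneck 6. Total 11.
No augmenting path remains in the residual graph.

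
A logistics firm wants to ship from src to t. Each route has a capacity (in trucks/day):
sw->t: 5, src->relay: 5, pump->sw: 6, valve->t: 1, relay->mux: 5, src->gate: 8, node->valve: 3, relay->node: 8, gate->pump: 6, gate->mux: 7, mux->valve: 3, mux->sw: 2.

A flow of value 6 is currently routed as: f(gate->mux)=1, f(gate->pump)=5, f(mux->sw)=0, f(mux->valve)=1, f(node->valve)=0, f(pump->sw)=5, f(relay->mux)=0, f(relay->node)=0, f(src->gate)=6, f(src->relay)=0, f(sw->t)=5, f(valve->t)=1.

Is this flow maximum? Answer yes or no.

Yes

Residual reachable from src: {gate, mux, node, pump, relay, src, sw, valve}; t is not reachable.
Saturated cut: sw->t, valve->t with total capacity 6 = current flow value. Flow is maximum.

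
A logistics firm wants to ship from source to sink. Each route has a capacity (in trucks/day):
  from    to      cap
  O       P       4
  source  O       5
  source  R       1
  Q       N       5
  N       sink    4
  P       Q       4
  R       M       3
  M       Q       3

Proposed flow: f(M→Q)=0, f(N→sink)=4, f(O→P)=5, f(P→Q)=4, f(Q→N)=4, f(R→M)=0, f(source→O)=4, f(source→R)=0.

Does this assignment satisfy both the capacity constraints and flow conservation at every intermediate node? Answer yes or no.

No

Capacity violated on O→P: flow 5 > capacity 4.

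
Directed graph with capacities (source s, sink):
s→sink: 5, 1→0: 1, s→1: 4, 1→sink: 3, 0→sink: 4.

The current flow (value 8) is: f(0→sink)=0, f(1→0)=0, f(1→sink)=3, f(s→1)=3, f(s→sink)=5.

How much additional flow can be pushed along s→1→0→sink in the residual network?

1

Residual capacities along the path: s→1: 1, 1→0: 1, 0→sink: 4.
Minimum is 1.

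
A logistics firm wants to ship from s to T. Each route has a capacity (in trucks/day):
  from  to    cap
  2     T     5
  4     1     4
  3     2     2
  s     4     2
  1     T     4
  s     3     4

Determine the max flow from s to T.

4

Augment s->4->1->T: bottleneck 2. Total 2.
Augment s->3->2->T: bottleneck 2. Total 4.
No augmenting path remains in the residual graph.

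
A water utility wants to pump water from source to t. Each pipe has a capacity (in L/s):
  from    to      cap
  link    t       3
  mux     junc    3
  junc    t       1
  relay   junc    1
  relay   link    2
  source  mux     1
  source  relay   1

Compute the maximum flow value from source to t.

2

Augment source→relay→link→t: bottleneck 1. Total 1.
Augment source→mux→junc→t: bottleneck 1. Total 2.
No augmenting path remains in the residual graph.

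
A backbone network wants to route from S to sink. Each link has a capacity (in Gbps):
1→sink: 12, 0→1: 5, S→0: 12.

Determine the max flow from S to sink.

Augment S→0→1→sink: bottleneck 5. Total 5.
No augmenting path remains in the residual graph.

5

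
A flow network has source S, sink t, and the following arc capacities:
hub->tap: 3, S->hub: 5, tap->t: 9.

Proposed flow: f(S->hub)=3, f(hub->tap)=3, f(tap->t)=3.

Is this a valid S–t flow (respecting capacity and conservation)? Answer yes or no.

Yes

Every edge has 0 ≤ f(e) ≤ cap(e).
At each intermediate node, inflow equals outflow.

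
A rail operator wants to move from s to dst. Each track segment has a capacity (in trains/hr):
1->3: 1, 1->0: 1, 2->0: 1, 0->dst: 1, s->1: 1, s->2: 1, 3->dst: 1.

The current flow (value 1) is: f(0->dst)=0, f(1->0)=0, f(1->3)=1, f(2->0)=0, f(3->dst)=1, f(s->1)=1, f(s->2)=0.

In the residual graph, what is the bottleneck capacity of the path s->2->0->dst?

Residual capacities along the path: s->2: 1, 2->0: 1, 0->dst: 1.
Minimum is 1.

1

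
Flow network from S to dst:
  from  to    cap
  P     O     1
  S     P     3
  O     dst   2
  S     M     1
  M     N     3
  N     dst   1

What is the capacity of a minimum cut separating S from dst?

2

Max flow = 2 (via 2 augmenting paths).
In the residual at optimum, the set reachable from S is {P, S}.
Cut edges: P->O (cap 1), S->M (cap 1). Sum = 2.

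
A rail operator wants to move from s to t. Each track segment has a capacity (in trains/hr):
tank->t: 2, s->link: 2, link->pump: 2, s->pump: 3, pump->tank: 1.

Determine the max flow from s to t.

1

Augment s->pump->tank->t: bottleneck 1. Total 1.
No augmenting path remains in the residual graph.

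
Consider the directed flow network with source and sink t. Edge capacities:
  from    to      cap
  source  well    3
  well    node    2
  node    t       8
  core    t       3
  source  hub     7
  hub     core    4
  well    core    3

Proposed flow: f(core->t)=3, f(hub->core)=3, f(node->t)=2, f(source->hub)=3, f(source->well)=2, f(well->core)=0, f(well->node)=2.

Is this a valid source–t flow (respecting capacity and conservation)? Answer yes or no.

Yes

Every edge has 0 ≤ f(e) ≤ cap(e).
At each intermediate node, inflow equals outflow.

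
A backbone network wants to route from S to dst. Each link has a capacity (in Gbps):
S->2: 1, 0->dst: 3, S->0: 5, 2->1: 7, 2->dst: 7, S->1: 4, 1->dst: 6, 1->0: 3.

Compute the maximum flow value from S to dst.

Augment S->2->dst: bottleneck 1. Total 1.
Augment S->1->dst: bottleneck 4. Total 5.
Augment S->0->dst: bottleneck 3. Total 8.
No augmenting path remains in the residual graph.

8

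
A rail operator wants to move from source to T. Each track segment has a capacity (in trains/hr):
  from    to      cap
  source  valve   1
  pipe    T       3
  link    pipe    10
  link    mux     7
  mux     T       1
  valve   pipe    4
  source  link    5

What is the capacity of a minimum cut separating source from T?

Max flow = 4 (via 2 augmenting paths).
In the residual at optimum, the set reachable from source is {link, mux, pipe, source, valve}.
Cut edges: mux→T (cap 1), pipe→T (cap 3). Sum = 4.

4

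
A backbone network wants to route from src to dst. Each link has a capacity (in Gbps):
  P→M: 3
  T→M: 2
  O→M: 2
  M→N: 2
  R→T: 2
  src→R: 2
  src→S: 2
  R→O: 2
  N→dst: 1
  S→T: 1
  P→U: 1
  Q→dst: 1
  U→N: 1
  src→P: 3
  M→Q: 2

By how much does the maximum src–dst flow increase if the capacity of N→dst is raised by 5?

2

Original max flow = 2.
After raising cap(N→dst), augmenting paths through that edge carry 2 more units.
New max flow = 4. Increase = 2.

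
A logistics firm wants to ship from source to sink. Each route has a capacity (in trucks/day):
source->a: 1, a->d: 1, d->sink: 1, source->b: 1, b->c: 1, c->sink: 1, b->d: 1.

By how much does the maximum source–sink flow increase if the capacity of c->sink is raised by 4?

Original max flow = 2.
Edge c->sink does not cross the min cut (source side {source}), so extra capacity there cannot help.
New max flow = 2. Increase = 0.

0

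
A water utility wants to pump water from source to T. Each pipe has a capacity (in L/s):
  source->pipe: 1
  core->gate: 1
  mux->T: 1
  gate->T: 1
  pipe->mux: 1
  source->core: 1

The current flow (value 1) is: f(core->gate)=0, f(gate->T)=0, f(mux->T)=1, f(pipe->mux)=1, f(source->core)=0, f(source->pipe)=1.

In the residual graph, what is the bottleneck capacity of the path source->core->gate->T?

1

Residual capacities along the path: source->core: 1, core->gate: 1, gate->T: 1.
Minimum is 1.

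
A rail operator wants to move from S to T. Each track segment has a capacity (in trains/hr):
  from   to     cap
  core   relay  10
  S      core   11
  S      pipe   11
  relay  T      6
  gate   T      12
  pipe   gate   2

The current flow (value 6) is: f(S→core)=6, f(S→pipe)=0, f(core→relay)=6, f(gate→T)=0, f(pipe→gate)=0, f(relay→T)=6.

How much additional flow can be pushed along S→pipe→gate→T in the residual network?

2

Residual capacities along the path: S→pipe: 11, pipe→gate: 2, gate→T: 12.
Minimum is 2.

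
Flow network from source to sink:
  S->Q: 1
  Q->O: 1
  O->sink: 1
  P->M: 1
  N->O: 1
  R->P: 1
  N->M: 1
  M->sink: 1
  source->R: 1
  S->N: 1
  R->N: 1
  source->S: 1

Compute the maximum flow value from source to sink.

2

Augment source->R->P->M->sink: bottleneck 1. Total 1.
Augment source->S->N->O->sink: bottleneck 1. Total 2.
No augmenting path remains in the residual graph.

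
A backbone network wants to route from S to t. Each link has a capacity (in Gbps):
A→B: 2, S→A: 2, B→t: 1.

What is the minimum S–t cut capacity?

Max flow = 1 (via 1 augmenting path).
In the residual at optimum, the set reachable from S is {A, B, S}.
Cut edges: B→t (cap 1). Sum = 1.

1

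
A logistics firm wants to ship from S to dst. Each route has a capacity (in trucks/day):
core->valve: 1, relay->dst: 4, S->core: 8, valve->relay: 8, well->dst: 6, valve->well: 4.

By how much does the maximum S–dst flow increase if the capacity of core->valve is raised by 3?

Original max flow = 1.
After raising cap(core->valve), augmenting paths through that edge carry 3 more units.
New max flow = 4. Increase = 3.

3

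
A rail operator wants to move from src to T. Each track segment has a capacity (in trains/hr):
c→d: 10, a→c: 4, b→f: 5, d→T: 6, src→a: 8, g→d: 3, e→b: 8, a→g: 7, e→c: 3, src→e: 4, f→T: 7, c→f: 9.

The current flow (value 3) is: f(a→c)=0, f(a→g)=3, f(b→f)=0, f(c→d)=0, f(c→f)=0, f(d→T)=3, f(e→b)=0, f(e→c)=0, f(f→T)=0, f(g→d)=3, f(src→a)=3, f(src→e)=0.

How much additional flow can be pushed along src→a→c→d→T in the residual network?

Residual capacities along the path: src→a: 5, a→c: 4, c→d: 10, d→T: 3.
Minimum is 3.

3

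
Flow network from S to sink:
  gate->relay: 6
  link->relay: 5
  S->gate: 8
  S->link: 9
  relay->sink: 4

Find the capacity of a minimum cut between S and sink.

4

Max flow = 4 (via 1 augmenting path).
In the residual at optimum, the set reachable from S is {S, gate, link, relay}.
Cut edges: relay->sink (cap 4). Sum = 4.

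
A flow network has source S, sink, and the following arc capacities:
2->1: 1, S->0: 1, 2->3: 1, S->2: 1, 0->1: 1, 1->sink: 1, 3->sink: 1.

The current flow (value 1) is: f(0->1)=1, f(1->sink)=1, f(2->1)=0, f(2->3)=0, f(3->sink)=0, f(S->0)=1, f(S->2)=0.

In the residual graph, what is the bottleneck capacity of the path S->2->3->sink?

Residual capacities along the path: S->2: 1, 2->3: 1, 3->sink: 1.
Minimum is 1.

1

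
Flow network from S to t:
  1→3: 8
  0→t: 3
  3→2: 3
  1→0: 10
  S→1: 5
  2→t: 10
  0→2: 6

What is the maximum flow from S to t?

Augment S→1→0→t: bottleneck 3. Total 3.
Augment S→1→3→2→t: bottleneck 2. Total 5.
No augmenting path remains in the residual graph.

5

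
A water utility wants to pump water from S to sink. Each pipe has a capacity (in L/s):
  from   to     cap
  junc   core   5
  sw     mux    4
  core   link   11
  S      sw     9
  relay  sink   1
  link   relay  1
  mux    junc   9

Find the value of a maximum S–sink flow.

Augment S→sw→mux→junc→core→link→relay→sink: bottleneck 1. Total 1.
No augmenting path remains in the residual graph.

1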